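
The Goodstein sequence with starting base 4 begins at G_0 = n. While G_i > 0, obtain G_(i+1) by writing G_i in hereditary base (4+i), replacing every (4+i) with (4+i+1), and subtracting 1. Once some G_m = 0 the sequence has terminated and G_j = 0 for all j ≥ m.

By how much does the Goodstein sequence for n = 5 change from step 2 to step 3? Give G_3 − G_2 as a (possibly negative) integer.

-1

G_0 = 5. HB_4(5) = 4 + 1. Bump = 6. G_1 = 5.
G_1 = 5. HB_5(5) = 5. Bump = 6. G_2 = 5.
G_2 = 5. HB_6(5) = 5. Bump = 5. G_3 = 4.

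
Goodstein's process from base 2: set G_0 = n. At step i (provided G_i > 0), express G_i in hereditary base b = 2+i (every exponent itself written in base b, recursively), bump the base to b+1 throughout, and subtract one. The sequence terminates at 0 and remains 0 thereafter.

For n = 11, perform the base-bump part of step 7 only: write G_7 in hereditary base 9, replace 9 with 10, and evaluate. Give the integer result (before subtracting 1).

70077777776

[0] 11 ≡ 2^(2 + 1) + 2 + 1 (base 2). Lift 3: 85. −1: 84.
[1] 84 ≡ 3^(3 + 1) + 3 (base 3). Lift 4: 1028. −1: 1027.
[2] 1027 ≡ 4^(4 + 1) + 3 (base 4). Lift 5: 15628. −1: 15627.
[3] 15627 ≡ 5^(5 + 1) + 2 (base 5). Lift 6: 279938. −1: 279937.
[4] 279937 ≡ 6^(6 + 1) + 1 (base 6). Lift 7: 5764802. −1: 5764801.
[5] 5764801 ≡ 7^(7 + 1) (base 7). Lift 8: 134217728. −1: 134217727.
[6] 134217727 ≡ 7·8^8 + 7·8^7 + 7·8^6 + 7·8^5 + 7·8^4 + 7·8^3 + 7·8^2 + 7·8 + 7 (base 8). Lift 9: 2749609303. −1: 2749609302.
[7] 2749609302 ≡ 7·9^9 + 7·9^7 + 7·9^6 + 7·9^5 + 7·9^4 + 7·9^3 + 7·9^2 + 7·9 + 6 (base 9). Lift 10: 70077777776. −1: 70077777775.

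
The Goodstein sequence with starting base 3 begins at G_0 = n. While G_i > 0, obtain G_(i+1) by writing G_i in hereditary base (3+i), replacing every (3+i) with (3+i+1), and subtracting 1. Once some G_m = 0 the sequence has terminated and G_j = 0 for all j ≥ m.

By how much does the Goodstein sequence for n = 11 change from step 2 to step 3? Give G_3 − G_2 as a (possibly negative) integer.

base 3: 11 = 3^2 + 2; at 4: 4^2 + 2 = 18; next = 17
base 4: 17 = 4^2 + 1; at 5: 5^2 + 1 = 26; next = 25
base 5: 25 = 5^2; at 6: 6^2 = 36; next = 35

10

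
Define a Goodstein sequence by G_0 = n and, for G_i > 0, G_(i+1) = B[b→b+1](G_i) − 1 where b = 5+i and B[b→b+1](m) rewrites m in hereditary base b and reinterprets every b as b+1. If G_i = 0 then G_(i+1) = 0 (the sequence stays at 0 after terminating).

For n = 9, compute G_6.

[0] 9 ≡ 5 + 4 (base 5). Lift 6: 10. −1: 9.
[1] 9 ≡ 6 + 3 (base 6). Lift 7: 10. −1: 9.
[2] 9 ≡ 7 + 2 (base 7). Lift 8: 10. −1: 9.
[3] 9 ≡ 8 + 1 (base 8). Lift 9: 10. −1: 9.
[4] 9 ≡ 9 (base 9). Lift 10: 10. −1: 9.
[5] 9 ≡ 9 (base 10). Lift 11: 9. −1: 8.
[6] 8 ≡ 8 (base 11). Lift 12: 8. −1: 7.

8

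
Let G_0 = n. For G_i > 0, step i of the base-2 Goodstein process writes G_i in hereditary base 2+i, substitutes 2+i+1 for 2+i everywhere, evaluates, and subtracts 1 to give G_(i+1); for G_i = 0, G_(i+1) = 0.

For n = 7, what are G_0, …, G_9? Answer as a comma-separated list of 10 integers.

step 0: 7 = 2^2 + 2 + 1; sub 3 for 2: 3^3 + 3 + 1; = 31; G_1 = 31−1 = 30
step 1: 30 = 3^3 + 3; sub 4 for 3: 4^4 + 4; = 260; G_2 = 260−1 = 259
step 2: 259 = 4^4 + 3; sub 5 for 4: 5^5 + 3; = 3128; G_3 = 3128−1 = 3127
step 3: 3127 = 5^5 + 2; sub 6 for 5: 6^6 + 2; = 46658; G_4 = 46658−1 = 46657
step 4: 46657 = 6^6 + 1; sub 7 for 6: 7^7 + 1; = 823544; G_5 = 823544−1 = 823543
step 5: 823543 = 7^7; sub 8 for 7: 8^8; = 16777216; G_6 = 16777216−1 = 16777215
step 6: 16777215 = 7·8^7 + 7·8^6 + 7·8^5 + 7·8^4 + 7·8^3 + 7·8^2 + 7·8 + 7; sub 9 for 8: 7·9^7 + 7·9^6 + 7·9^5 + 7·9^4 + 7·9^3 + 7·9^2 + 7·9 + 7; = 37665880; G_7 = 37665880−1 = 37665879
step 7: 37665879 = 7·9^7 + 7·9^6 + 7·9^5 + 7·9^4 + 7·9^3 + 7·9^2 + 7·9 + 6; sub 10 for 9: 7·10^7 + 7·10^6 + 7·10^5 + 7·10^4 + 7·10^3 + 7·10^2 + 7·10 + 6; = 77777776; G_8 = 77777776−1 = 77777775
step 8: 77777775 = 7·10^7 + 7·10^6 + 7·10^5 + 7·10^4 + 7·10^3 + 7·10^2 + 7·10 + 5; sub 11 for 10: 7·11^7 + 7·11^6 + 7·11^5 + 7·11^4 + 7·11^3 + 7·11^2 + 7·11 + 5; = 150051214; G_9 = 150051214−1 = 150051213

7, 30, 259, 3127, 46657, 823543, 16777215, 37665879, 77777775, 150051213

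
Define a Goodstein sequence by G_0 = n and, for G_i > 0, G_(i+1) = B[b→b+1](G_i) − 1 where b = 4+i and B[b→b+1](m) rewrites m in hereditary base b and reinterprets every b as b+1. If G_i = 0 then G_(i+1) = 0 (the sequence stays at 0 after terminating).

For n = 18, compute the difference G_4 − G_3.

G_0=18  [base 4] 4^2 + 2  →[4↦5]→  5^2 + 2 = 27  −1 ⇒ G_1=26
G_1=26  [base 5] 5^2 + 1  →[5↦6]→  6^2 + 1 = 37  −1 ⇒ G_2=36
G_2=36  [base 6] 6^2  →[6↦7]→  7^2 = 49  −1 ⇒ G_3=48
G_3=48  [base 7] 6·7 + 6  →[7↦8]→  6·8 + 6 = 54  −1 ⇒ G_4=53

5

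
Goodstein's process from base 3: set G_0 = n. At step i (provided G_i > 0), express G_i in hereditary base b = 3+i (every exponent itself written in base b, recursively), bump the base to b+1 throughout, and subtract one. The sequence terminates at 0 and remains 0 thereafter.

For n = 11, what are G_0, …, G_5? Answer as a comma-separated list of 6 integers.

G_0=11  [base 3] 3^2 + 2  →[3↦4]→  4^2 + 2 = 18  −1 ⇒ G_1=17
G_1=17  [base 4] 4^2 + 1  →[4↦5]→  5^2 + 1 = 26  −1 ⇒ G_2=25
G_2=25  [base 5] 5^2  →[5↦6]→  6^2 = 36  −1 ⇒ G_3=35
G_3=35  [base 6] 5·6 + 5  →[6↦7]→  5·7 + 5 = 40  −1 ⇒ G_4=39
G_4=39  [base 7] 5·7 + 4  →[7↦8]→  5·8 + 4 = 44  −1 ⇒ G_5=43

11, 17, 25, 35, 39, 43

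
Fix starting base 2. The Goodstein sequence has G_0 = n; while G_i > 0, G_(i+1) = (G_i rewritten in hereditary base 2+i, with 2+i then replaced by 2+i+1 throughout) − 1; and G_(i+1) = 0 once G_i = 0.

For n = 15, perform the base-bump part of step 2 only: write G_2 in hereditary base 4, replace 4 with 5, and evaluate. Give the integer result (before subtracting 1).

G_0 = 15. HB_2(15) = 2^(2 + 1) + 2^2 + 2 + 1. Bump = 112. G_1 = 111.
G_1 = 111. HB_3(111) = 3^(3 + 1) + 3^3 + 3. Bump = 1284. G_2 = 1283.
G_2 = 1283. HB_4(1283) = 4^(4 + 1) + 4^4 + 3. Bump = 18753. G_3 = 18752.

18753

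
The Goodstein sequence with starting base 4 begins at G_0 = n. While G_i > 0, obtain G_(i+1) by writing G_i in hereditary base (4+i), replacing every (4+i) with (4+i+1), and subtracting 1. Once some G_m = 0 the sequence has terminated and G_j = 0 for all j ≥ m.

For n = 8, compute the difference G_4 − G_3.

0

(0) 8|_4 = 2·4 ↦ 2·5|_5 = 10 ⇒ 9
(1) 9|_5 = 5 + 4 ↦ 6 + 4|_6 = 10 ⇒ 9
(2) 9|_6 = 6 + 3 ↦ 7 + 3|_7 = 10 ⇒ 9
(3) 9|_7 = 7 + 2 ↦ 8 + 2|_8 = 10 ⇒ 9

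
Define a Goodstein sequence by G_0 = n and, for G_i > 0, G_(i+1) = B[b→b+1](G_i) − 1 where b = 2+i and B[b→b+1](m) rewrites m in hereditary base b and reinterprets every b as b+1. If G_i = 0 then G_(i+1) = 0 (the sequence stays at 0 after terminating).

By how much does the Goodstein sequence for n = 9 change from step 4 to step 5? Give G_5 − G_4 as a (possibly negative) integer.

2331083

G_0 = 9. HB_2(9) = 2^(2 + 1) + 1. Bump = 82. G_1 = 81.
G_1 = 81. HB_3(81) = 3^(3 + 1). Bump = 1024. G_2 = 1023.
G_2 = 1023. HB_4(1023) = 3·4^4 + 3·4^3 + 3·4^2 + 3·4 + 3. Bump = 9843. G_3 = 9842.
G_3 = 9842. HB_5(9842) = 3·5^5 + 3·5^3 + 3·5^2 + 3·5 + 2. Bump = 140744. G_4 = 140743.
G_4 = 140743. HB_6(140743) = 3·6^6 + 3·6^3 + 3·6^2 + 3·6 + 1. Bump = 2471827. G_5 = 2471826.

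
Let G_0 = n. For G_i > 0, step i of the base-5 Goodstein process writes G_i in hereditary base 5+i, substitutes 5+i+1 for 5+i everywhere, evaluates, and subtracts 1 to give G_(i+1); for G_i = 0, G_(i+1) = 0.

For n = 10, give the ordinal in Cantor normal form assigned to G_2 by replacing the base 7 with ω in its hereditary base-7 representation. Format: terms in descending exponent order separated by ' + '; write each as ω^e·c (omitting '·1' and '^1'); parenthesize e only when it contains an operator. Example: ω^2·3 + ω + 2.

i=0: 10 = 2·5 (b=5); 5→6: 2·6 = 12; 12−1 = 11
i=1: 11 = 6 + 5 (b=6); 6→7: 7 + 5 = 12; 12−1 = 11
i=2: 11 = 7 + 4 (b=7); 7→8: 8 + 4 = 12; 12−1 = 11

ω + 4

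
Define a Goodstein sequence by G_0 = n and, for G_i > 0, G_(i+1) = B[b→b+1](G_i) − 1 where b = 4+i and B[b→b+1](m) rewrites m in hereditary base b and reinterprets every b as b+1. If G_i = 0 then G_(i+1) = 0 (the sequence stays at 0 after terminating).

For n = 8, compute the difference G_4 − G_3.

0

i=0: 8 = 2·4 (b=4); 4→5: 2·5 = 10; 10−1 = 9
i=1: 9 = 5 + 4 (b=5); 5→6: 6 + 4 = 10; 10−1 = 9
i=2: 9 = 6 + 3 (b=6); 6→7: 7 + 3 = 10; 10−1 = 9
i=3: 9 = 7 + 2 (b=7); 7→8: 8 + 2 = 10; 10−1 = 9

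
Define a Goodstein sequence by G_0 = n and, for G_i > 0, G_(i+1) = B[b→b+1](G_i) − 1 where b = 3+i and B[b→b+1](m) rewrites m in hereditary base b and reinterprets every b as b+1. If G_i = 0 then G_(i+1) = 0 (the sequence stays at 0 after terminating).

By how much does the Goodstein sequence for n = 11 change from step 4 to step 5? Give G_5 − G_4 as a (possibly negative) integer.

4

step 0: 11 = 3^2 + 2; sub 4 for 3: 4^2 + 2; = 18; G_1 = 18−1 = 17
step 1: 17 = 4^2 + 1; sub 5 for 4: 5^2 + 1; = 26; G_2 = 26−1 = 25
step 2: 25 = 5^2; sub 6 for 5: 6^2; = 36; G_3 = 36−1 = 35
step 3: 35 = 5·6 + 5; sub 7 for 6: 5·7 + 5; = 40; G_4 = 40−1 = 39
step 4: 39 = 5·7 + 4; sub 8 for 7: 5·8 + 4; = 44; G_5 = 44−1 = 43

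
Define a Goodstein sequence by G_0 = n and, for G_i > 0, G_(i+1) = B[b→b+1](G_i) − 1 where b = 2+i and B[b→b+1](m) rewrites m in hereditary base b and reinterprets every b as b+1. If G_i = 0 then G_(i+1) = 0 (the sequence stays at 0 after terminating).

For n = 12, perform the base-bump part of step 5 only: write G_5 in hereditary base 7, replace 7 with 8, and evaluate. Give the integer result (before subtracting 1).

(0) 12|_2 = 2^(2 + 1) + 2^2 ↦ 3^(3 + 1) + 3^3|_3 = 108 ⇒ 107
(1) 107|_3 = 3^(3 + 1) + 2·3^2 + 2·3 + 2 ↦ 4^(4 + 1) + 2·4^2 + 2·4 + 2|_4 = 1066 ⇒ 1065
(2) 1065|_4 = 4^(4 + 1) + 2·4^2 + 2·4 + 1 ↦ 5^(5 + 1) + 2·5^2 + 2·5 + 1|_5 = 15686 ⇒ 15685
(3) 15685|_5 = 5^(5 + 1) + 2·5^2 + 2·5 ↦ 6^(6 + 1) + 2·6^2 + 2·6|_6 = 280020 ⇒ 280019
(4) 280019|_6 = 6^(6 + 1) + 2·6^2 + 6 + 5 ↦ 7^(7 + 1) + 2·7^2 + 7 + 5|_7 = 5764911 ⇒ 5764910
(5) 5764910|_7 = 7^(7 + 1) + 2·7^2 + 7 + 4 ↦ 8^(8 + 1) + 2·8^2 + 8 + 4|_8 = 134217868 ⇒ 134217867

134217868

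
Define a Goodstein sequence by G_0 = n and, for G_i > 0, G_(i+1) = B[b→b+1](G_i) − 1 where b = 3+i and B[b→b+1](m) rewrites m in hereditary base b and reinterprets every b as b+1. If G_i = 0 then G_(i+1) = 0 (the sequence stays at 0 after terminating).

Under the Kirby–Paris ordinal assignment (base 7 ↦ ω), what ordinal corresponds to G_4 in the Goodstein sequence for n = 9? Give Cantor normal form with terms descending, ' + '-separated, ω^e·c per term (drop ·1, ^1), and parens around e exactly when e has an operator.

ω·3

step 0: 9 = 3^2; sub 4 for 3: 4^2; = 16; G_1 = 16−1 = 15
step 1: 15 = 3·4 + 3; sub 5 for 4: 3·5 + 3; = 18; G_2 = 18−1 = 17
step 2: 17 = 3·5 + 2; sub 6 for 5: 3·6 + 2; = 20; G_3 = 20−1 = 19
step 3: 19 = 3·6 + 1; sub 7 for 6: 3·7 + 1; = 22; G_4 = 22−1 = 21
step 4: 21 = 3·7; sub 8 for 7: 3·8; = 24; G_5 = 24−1 = 23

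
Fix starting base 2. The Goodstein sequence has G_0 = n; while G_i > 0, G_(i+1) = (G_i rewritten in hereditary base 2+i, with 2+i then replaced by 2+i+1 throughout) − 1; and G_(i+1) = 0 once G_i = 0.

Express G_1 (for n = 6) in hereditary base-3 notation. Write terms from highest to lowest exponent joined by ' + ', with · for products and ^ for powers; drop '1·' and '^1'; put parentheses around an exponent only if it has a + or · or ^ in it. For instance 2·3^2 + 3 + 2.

3^3 + 2

base 2: 6 = 2^2 + 2; at 3: 3^3 + 3 = 30; next = 29
base 3: 29 = 3^3 + 2; at 4: 4^4 + 2 = 258; next = 257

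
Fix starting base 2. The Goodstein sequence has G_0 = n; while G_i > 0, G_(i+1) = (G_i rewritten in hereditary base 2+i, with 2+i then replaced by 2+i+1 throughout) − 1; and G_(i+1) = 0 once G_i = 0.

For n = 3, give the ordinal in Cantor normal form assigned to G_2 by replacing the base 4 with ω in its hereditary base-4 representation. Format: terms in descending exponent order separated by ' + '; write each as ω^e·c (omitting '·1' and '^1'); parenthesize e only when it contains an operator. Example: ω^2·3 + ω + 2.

3 —HB2→ 2 + 1 —bump→ 3 + 1 = 4 —(−1)→ 3
3 —HB3→ 3 —bump→ 4 = 4 —(−1)→ 3
3 —HB4→ 3 —bump→ 3 = 3 —(−1)→ 2

3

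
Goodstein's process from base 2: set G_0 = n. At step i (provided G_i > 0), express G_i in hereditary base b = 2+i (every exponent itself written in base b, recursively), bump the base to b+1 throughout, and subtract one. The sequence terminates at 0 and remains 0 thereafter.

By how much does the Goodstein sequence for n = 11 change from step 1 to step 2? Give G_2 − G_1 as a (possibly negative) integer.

step 0: 11 = 2^(2 + 1) + 2 + 1; sub 3 for 2: 3^(3 + 1) + 3 + 1; = 85; G_1 = 85−1 = 84
step 1: 84 = 3^(3 + 1) + 3; sub 4 for 3: 4^(4 + 1) + 4; = 1028; G_2 = 1028−1 = 1027

943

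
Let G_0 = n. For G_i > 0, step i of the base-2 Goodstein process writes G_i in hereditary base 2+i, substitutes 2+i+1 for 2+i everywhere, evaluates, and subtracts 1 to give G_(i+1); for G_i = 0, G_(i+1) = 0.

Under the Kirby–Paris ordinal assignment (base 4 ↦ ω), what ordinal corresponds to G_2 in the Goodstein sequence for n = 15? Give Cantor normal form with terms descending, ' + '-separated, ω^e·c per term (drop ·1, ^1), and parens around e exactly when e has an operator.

ω^(ω + 1) + ω^ω + 3

[0] 15 ≡ 2^(2 + 1) + 2^2 + 2 + 1 (base 2). Lift 3: 112. −1: 111.
[1] 111 ≡ 3^(3 + 1) + 3^3 + 3 (base 3). Lift 4: 1284. −1: 1283.
[2] 1283 ≡ 4^(4 + 1) + 4^4 + 3 (base 4). Lift 5: 18753. −1: 18752.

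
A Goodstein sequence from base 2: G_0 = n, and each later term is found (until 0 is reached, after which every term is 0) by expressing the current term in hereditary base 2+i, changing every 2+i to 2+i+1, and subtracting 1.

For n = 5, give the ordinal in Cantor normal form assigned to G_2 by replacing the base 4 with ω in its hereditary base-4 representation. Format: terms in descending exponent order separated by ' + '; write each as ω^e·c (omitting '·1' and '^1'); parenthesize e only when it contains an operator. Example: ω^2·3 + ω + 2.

ω^3·3 + ω^2·3 + ω·3 + 3

G_0=5  [base 2] 2^2 + 1  →[2↦3]→  3^3 + 1 = 28  −1 ⇒ G_1=27
G_1=27  [base 3] 3^3  →[3↦4]→  4^4 = 256  −1 ⇒ G_2=255
G_2=255  [base 4] 3·4^3 + 3·4^2 + 3·4 + 3  →[4↦5]→  3·5^3 + 3·5^2 + 3·5 + 3 = 468  −1 ⇒ G_3=467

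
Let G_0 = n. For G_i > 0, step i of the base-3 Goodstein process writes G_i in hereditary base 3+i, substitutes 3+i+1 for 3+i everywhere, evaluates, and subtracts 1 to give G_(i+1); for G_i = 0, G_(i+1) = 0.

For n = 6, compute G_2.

7

(0) 6|_3 = 2·3 ↦ 2·4|_4 = 8 ⇒ 7
(1) 7|_4 = 4 + 3 ↦ 5 + 3|_5 = 8 ⇒ 7
(2) 7|_5 = 5 + 2 ↦ 6 + 2|_6 = 8 ⇒ 7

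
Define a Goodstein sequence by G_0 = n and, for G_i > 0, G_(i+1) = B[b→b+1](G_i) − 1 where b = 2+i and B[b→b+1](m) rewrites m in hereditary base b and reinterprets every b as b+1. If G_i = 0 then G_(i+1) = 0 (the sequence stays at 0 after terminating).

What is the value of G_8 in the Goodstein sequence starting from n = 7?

77777775

i=0: 7 = 2^2 + 2 + 1 (b=2); 2→3: 3^3 + 3 + 1 = 31; 31−1 = 30
i=1: 30 = 3^3 + 3 (b=3); 3→4: 4^4 + 4 = 260; 260−1 = 259
i=2: 259 = 4^4 + 3 (b=4); 4→5: 5^5 + 3 = 3128; 3128−1 = 3127
i=3: 3127 = 5^5 + 2 (b=5); 5→6: 6^6 + 2 = 46658; 46658−1 = 46657
i=4: 46657 = 6^6 + 1 (b=6); 6→7: 7^7 + 1 = 823544; 823544−1 = 823543
i=5: 823543 = 7^7 (b=7); 7→8: 8^8 = 16777216; 16777216−1 = 16777215
i=6: 16777215 = 7·8^7 + 7·8^6 + 7·8^5 + 7·8^4 + 7·8^3 + 7·8^2 + 7·8 + 7 (b=8); 8→9: 7·9^7 + 7·9^6 + 7·9^5 + 7·9^4 + 7·9^3 + 7·9^2 + 7·9 + 7 = 37665880; 37665880−1 = 37665879
i=7: 37665879 = 7·9^7 + 7·9^6 + 7·9^5 + 7·9^4 + 7·9^3 + 7·9^2 + 7·9 + 6 (b=9); 9→10: 7·10^7 + 7·10^6 + 7·10^5 + 7·10^4 + 7·10^3 + 7·10^2 + 7·10 + 6 = 77777776; 77777776−1 = 77777775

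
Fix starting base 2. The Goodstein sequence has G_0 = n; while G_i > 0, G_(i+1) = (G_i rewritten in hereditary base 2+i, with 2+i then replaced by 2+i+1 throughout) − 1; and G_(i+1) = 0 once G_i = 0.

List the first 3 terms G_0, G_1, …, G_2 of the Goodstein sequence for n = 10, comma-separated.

10, 83, 1025

i=0: 10 = 2^(2 + 1) + 2 (b=2); 2→3: 3^(3 + 1) + 3 = 84; 84−1 = 83
i=1: 83 = 3^(3 + 1) + 2 (b=3); 3→4: 4^(4 + 1) + 2 = 1026; 1026−1 = 1025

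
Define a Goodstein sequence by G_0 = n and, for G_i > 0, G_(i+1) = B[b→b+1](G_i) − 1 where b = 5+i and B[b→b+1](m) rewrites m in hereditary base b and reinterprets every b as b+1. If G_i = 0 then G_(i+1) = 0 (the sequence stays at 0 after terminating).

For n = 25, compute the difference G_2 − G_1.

4

25 —HB5→ 5^2 —bump→ 6^2 = 36 —(−1)→ 35
35 —HB6→ 5·6 + 5 —bump→ 5·7 + 5 = 40 —(−1)→ 39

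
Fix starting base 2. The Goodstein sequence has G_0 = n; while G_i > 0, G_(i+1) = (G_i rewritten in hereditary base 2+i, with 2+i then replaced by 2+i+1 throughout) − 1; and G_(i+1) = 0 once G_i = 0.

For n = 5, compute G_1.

27

base 2: 5 = 2^2 + 1; at 3: 3^3 + 1 = 28; next = 27
base 3: 27 = 3^3; at 4: 4^4 = 256; next = 255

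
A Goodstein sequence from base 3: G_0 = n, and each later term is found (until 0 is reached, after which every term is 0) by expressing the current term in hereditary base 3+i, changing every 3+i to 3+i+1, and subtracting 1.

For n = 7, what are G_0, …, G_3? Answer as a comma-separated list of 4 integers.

7, 8, 9, 9

[0] 7 ≡ 2·3 + 1 (base 3). Lift 4: 9. −1: 8.
[1] 8 ≡ 2·4 (base 4). Lift 5: 10. −1: 9.
[2] 9 ≡ 5 + 4 (base 5). Lift 6: 10. −1: 9.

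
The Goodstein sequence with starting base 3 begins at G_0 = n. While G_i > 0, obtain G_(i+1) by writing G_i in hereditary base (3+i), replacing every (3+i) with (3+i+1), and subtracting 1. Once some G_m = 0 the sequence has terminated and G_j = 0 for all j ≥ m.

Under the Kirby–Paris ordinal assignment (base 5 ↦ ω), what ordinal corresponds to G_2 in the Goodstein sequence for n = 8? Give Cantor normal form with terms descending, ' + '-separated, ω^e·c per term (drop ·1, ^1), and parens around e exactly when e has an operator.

ω·2

base 3: 8 = 2·3 + 2; at 4: 2·4 + 2 = 10; next = 9
base 4: 9 = 2·4 + 1; at 5: 2·5 + 1 = 11; next = 10
base 5: 10 = 2·5; at 6: 2·6 = 12; next = 11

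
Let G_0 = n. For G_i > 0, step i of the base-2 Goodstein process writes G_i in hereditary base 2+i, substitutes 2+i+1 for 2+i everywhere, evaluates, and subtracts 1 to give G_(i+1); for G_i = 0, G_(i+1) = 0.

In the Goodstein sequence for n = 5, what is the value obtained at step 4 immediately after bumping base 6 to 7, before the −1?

i=0: 5 = 2^2 + 1 (b=2); 2→3: 3^3 + 1 = 28; 28−1 = 27
i=1: 27 = 3^3 (b=3); 3→4: 4^4 = 256; 256−1 = 255
i=2: 255 = 3·4^3 + 3·4^2 + 3·4 + 3 (b=4); 4→5: 3·5^3 + 3·5^2 + 3·5 + 3 = 468; 468−1 = 467
i=3: 467 = 3·5^3 + 3·5^2 + 3·5 + 2 (b=5); 5→6: 3·6^3 + 3·6^2 + 3·6 + 2 = 776; 776−1 = 775
i=4: 775 = 3·6^3 + 3·6^2 + 3·6 + 1 (b=6); 6→7: 3·7^3 + 3·7^2 + 3·7 + 1 = 1198; 1198−1 = 1197

1198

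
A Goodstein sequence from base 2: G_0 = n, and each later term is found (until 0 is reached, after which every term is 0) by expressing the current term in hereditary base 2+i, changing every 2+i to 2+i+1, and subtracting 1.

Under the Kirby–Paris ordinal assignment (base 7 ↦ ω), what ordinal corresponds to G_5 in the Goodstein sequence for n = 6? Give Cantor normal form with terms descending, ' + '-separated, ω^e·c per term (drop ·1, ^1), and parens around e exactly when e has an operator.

ω^5·5 + ω^4·5 + ω^3·5 + ω^2·5 + ω·5 + 4

i=0: 6 = 2^2 + 2 (b=2); 2→3: 3^3 + 3 = 30; 30−1 = 29
i=1: 29 = 3^3 + 2 (b=3); 3→4: 4^4 + 2 = 258; 258−1 = 257
i=2: 257 = 4^4 + 1 (b=4); 4→5: 5^5 + 1 = 3126; 3126−1 = 3125
i=3: 3125 = 5^5 (b=5); 5→6: 6^6 = 46656; 46656−1 = 46655
i=4: 46655 = 5·6^5 + 5·6^4 + 5·6^3 + 5·6^2 + 5·6 + 5 (b=6); 6→7: 5·7^5 + 5·7^4 + 5·7^3 + 5·7^2 + 5·7 + 5 = 98040; 98040−1 = 98039
i=5: 98039 = 5·7^5 + 5·7^4 + 5·7^3 + 5·7^2 + 5·7 + 4 (b=7); 7→8: 5·8^5 + 5·8^4 + 5·8^3 + 5·8^2 + 5·8 + 4 = 187244; 187244−1 = 187243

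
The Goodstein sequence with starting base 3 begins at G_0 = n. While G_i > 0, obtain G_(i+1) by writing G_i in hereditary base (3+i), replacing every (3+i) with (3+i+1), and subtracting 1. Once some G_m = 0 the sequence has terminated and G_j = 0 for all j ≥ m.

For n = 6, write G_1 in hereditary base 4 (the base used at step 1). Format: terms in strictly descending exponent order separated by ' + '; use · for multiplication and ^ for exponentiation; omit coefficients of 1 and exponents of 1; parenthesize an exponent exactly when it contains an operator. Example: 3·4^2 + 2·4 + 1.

G_0=6  [base 3] 2·3  →[3↦4]→  2·4 = 8  −1 ⇒ G_1=7
G_1=7  [base 4] 4 + 3  →[4↦5]→  5 + 3 = 8  −1 ⇒ G_2=7

4 + 3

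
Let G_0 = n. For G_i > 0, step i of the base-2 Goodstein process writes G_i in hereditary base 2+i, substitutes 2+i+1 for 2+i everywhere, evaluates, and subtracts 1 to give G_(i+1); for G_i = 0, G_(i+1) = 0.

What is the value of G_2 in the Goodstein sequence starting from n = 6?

[0] 6 ≡ 2^2 + 2 (base 2). Lift 3: 30. −1: 29.
[1] 29 ≡ 3^3 + 2 (base 3). Lift 4: 258. −1: 257.
[2] 257 ≡ 4^4 + 1 (base 4). Lift 5: 3126. −1: 3125.

257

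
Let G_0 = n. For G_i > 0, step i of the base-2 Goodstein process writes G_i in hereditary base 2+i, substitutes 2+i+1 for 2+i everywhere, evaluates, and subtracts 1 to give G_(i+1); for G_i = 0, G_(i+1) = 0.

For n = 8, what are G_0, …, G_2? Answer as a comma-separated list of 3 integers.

8 —HB2→ 2^(2 + 1) —bump→ 3^(3 + 1) = 81 —(−1)→ 80
80 —HB3→ 2·3^3 + 2·3^2 + 2·3 + 2 —bump→ 2·4^4 + 2·4^2 + 2·4 + 2 = 554 —(−1)→ 553

8, 80, 553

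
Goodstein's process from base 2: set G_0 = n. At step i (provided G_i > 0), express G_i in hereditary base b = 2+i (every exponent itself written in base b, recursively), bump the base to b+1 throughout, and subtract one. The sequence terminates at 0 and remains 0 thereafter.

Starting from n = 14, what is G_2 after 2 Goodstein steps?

1281

G_0=14  [base 2] 2^(2 + 1) + 2^2 + 2  →[2↦3]→  3^(3 + 1) + 3^3 + 3 = 111  −1 ⇒ G_1=110
G_1=110  [base 3] 3^(3 + 1) + 3^3 + 2  →[3↦4]→  4^(4 + 1) + 4^4 + 2 = 1282  −1 ⇒ G_2=1281
G_2=1281  [base 4] 4^(4 + 1) + 4^4 + 1  →[4↦5]→  5^(5 + 1) + 5^5 + 1 = 18751  −1 ⇒ G_3=18750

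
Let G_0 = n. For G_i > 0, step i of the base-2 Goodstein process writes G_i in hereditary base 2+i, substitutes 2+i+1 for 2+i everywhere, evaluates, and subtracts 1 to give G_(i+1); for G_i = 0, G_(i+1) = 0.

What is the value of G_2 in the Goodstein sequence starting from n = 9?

step 0: 9 = 2^(2 + 1) + 1; sub 3 for 2: 3^(3 + 1) + 1; = 82; G_1 = 82−1 = 81
step 1: 81 = 3^(3 + 1); sub 4 for 3: 4^(4 + 1); = 1024; G_2 = 1024−1 = 1023
step 2: 1023 = 3·4^4 + 3·4^3 + 3·4^2 + 3·4 + 3; sub 5 for 4: 3·5^5 + 3·5^3 + 3·5^2 + 3·5 + 3; = 9843; G_3 = 9843−1 = 9842

1023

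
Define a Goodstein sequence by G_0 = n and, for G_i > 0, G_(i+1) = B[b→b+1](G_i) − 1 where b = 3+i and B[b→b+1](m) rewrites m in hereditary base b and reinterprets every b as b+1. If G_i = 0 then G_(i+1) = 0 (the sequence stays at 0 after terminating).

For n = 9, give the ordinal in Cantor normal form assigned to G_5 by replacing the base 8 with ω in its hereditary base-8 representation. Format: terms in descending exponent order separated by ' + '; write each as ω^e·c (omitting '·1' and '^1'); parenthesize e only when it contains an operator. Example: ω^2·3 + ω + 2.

G_0=9  [base 3] 3^2  →[3↦4]→  4^2 = 16  −1 ⇒ G_1=15
G_1=15  [base 4] 3·4 + 3  →[4↦5]→  3·5 + 3 = 18  −1 ⇒ G_2=17
G_2=17  [base 5] 3·5 + 2  →[5↦6]→  3·6 + 2 = 20  −1 ⇒ G_3=19
G_3=19  [base 6] 3·6 + 1  →[6↦7]→  3·7 + 1 = 22  −1 ⇒ G_4=21
G_4=21  [base 7] 3·7  →[7↦8]→  3·8 = 24  −1 ⇒ G_5=23
G_5=23  [base 8] 2·8 + 7  →[8↦9]→  2·9 + 7 = 25  −1 ⇒ G_6=24

ω·2 + 7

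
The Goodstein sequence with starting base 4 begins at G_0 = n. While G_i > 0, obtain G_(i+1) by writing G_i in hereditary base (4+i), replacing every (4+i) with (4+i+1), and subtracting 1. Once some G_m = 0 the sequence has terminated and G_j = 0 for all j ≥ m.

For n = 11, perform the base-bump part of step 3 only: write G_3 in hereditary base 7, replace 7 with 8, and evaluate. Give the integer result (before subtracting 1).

base 4: 11 = 2·4 + 3; at 5: 2·5 + 3 = 13; next = 12
base 5: 12 = 2·5 + 2; at 6: 2·6 + 2 = 14; next = 13
base 6: 13 = 2·6 + 1; at 7: 2·7 + 1 = 15; next = 14
base 7: 14 = 2·7; at 8: 2·8 = 16; next = 15

16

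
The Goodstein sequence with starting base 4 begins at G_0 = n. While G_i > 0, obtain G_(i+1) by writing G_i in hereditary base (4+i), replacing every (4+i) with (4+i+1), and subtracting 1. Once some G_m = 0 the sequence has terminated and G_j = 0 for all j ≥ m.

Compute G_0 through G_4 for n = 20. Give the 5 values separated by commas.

step 0: 20 = 4^2 + 4; sub 5 for 4: 5^2 + 5; = 30; G_1 = 30−1 = 29
step 1: 29 = 5^2 + 4; sub 6 for 5: 6^2 + 4; = 40; G_2 = 40−1 = 39
step 2: 39 = 6^2 + 3; sub 7 for 6: 7^2 + 3; = 52; G_3 = 52−1 = 51
step 3: 51 = 7^2 + 2; sub 8 for 7: 8^2 + 2; = 66; G_4 = 66−1 = 65

20, 29, 39, 51, 65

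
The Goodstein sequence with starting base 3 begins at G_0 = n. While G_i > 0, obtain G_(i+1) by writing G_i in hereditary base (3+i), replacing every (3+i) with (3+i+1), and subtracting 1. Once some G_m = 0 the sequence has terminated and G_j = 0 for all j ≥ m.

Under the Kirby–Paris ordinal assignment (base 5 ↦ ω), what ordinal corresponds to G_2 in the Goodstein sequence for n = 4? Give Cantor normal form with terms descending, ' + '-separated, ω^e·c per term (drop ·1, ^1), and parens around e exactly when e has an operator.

4

4 —HB3→ 3 + 1 —bump→ 4 + 1 = 5 —(−1)→ 4
4 —HB4→ 4 —bump→ 5 = 5 —(−1)→ 4
4 —HB5→ 4 —bump→ 4 = 4 —(−1)→ 3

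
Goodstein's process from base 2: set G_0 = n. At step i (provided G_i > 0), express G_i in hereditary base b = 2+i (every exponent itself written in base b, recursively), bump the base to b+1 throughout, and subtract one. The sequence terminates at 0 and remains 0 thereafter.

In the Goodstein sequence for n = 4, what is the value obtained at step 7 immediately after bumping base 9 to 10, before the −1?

4 —HB2→ 2^2 —bump→ 3^3 = 27 —(−1)→ 26
26 —HB3→ 2·3^2 + 2·3 + 2 —bump→ 2·4^2 + 2·4 + 2 = 42 —(−1)→ 41
41 —HB4→ 2·4^2 + 2·4 + 1 —bump→ 2·5^2 + 2·5 + 1 = 61 —(−1)→ 60
60 —HB5→ 2·5^2 + 2·5 —bump→ 2·6^2 + 2·6 = 84 —(−1)→ 83
83 —HB6→ 2·6^2 + 6 + 5 —bump→ 2·7^2 + 7 + 5 = 110 —(−1)→ 109
109 —HB7→ 2·7^2 + 7 + 4 —bump→ 2·8^2 + 8 + 4 = 140 —(−1)→ 139
139 —HB8→ 2·8^2 + 8 + 3 —bump→ 2·9^2 + 9 + 3 = 174 —(−1)→ 173

212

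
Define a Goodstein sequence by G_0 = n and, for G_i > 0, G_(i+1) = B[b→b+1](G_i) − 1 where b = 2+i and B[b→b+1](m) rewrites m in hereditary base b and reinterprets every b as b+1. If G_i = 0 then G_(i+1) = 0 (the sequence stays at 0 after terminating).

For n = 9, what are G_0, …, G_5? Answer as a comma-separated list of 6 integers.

base 2: 9 = 2^(2 + 1) + 1; at 3: 3^(3 + 1) + 1 = 82; next = 81
base 3: 81 = 3^(3 + 1); at 4: 4^(4 + 1) = 1024; next = 1023
base 4: 1023 = 3·4^4 + 3·4^3 + 3·4^2 + 3·4 + 3; at 5: 3·5^5 + 3·5^3 + 3·5^2 + 3·5 + 3 = 9843; next = 9842
base 5: 9842 = 3·5^5 + 3·5^3 + 3·5^2 + 3·5 + 2; at 6: 3·6^6 + 3·6^3 + 3·6^2 + 3·6 + 2 = 140744; next = 140743
base 6: 140743 = 3·6^6 + 3·6^3 + 3·6^2 + 3·6 + 1; at 7: 3·7^7 + 3·7^3 + 3·7^2 + 3·7 + 1 = 2471827; next = 2471826

9, 81, 1023, 9842, 140743, 2471826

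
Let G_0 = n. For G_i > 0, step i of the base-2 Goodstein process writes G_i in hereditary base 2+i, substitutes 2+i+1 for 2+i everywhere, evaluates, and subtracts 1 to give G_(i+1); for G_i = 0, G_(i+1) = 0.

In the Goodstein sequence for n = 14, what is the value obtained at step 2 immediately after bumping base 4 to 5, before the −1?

i=0: 14 = 2^(2 + 1) + 2^2 + 2 (b=2); 2→3: 3^(3 + 1) + 3^3 + 3 = 111; 111−1 = 110
i=1: 110 = 3^(3 + 1) + 3^3 + 2 (b=3); 3→4: 4^(4 + 1) + 4^4 + 2 = 1282; 1282−1 = 1281
i=2: 1281 = 4^(4 + 1) + 4^4 + 1 (b=4); 4→5: 5^(5 + 1) + 5^5 + 1 = 18751; 18751−1 = 18750

18751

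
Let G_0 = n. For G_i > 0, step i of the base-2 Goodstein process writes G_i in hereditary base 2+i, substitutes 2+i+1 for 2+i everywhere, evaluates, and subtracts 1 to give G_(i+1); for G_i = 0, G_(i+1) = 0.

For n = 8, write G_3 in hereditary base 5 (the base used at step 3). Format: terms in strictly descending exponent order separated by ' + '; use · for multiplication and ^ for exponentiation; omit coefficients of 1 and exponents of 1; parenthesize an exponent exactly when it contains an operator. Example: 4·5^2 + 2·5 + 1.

[0] 8 ≡ 2^(2 + 1) (base 2). Lift 3: 81. −1: 80.
[1] 80 ≡ 2·3^3 + 2·3^2 + 2·3 + 2 (base 3). Lift 4: 554. −1: 553.
[2] 553 ≡ 2·4^4 + 2·4^2 + 2·4 + 1 (base 4). Lift 5: 6311. −1: 6310.
[3] 6310 ≡ 2·5^5 + 2·5^2 + 2·5 (base 5). Lift 6: 93396. −1: 93395.

2·5^5 + 2·5^2 + 2·5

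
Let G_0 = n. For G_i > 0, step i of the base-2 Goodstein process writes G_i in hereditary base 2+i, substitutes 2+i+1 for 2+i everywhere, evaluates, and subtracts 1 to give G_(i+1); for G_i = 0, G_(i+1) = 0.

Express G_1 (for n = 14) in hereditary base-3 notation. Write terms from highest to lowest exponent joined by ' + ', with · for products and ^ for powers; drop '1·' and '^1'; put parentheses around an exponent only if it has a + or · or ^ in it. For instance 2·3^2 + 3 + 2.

3^(3 + 1) + 3^3 + 2

G_0 = 14. HB_2(14) = 2^(2 + 1) + 2^2 + 2. Bump = 111. G_1 = 110.
G_1 = 110. HB_3(110) = 3^(3 + 1) + 3^3 + 2. Bump = 1282. G_2 = 1281.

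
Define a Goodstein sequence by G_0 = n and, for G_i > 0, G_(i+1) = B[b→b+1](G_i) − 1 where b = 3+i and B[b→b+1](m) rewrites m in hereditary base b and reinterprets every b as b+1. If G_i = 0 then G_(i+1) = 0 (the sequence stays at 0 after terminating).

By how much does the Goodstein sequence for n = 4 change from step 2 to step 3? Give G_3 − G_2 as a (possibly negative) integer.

[0] 4 ≡ 3 + 1 (base 3). Lift 4: 5. −1: 4.
[1] 4 ≡ 4 (base 4). Lift 5: 5. −1: 4.
[2] 4 ≡ 4 (base 5). Lift 6: 4. −1: 3.

-1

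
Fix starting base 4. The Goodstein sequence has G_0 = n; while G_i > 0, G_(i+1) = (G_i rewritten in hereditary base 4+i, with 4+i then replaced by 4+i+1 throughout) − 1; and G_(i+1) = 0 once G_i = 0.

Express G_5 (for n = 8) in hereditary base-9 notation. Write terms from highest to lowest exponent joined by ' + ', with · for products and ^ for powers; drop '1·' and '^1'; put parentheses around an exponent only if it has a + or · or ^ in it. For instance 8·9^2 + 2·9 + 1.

9

G_0=8  [base 4] 2·4  →[4↦5]→  2·5 = 10  −1 ⇒ G_1=9
G_1=9  [base 5] 5 + 4  →[5↦6]→  6 + 4 = 10  −1 ⇒ G_2=9
G_2=9  [base 6] 6 + 3  →[6↦7]→  7 + 3 = 10  −1 ⇒ G_3=9
G_3=9  [base 7] 7 + 2  →[7↦8]→  8 + 2 = 10  −1 ⇒ G_4=9
G_4=9  [base 8] 8 + 1  →[8↦9]→  9 + 1 = 10  −1 ⇒ G_5=9
G_5=9  [base 9] 9  →[9↦10]→  10 = 10  −1 ⇒ G_6=9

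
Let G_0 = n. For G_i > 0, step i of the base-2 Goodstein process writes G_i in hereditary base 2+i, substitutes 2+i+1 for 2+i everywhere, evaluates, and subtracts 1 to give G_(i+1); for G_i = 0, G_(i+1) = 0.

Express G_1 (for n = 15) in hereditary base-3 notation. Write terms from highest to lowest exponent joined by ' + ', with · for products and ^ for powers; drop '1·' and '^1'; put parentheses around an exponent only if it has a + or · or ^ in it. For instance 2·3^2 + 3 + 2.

3^(3 + 1) + 3^3 + 3

step 0: 15 = 2^(2 + 1) + 2^2 + 2 + 1; sub 3 for 2: 3^(3 + 1) + 3^3 + 3 + 1; = 112; G_1 = 112−1 = 111
step 1: 111 = 3^(3 + 1) + 3^3 + 3; sub 4 for 3: 4^(4 + 1) + 4^4 + 4; = 1284; G_2 = 1284−1 = 1283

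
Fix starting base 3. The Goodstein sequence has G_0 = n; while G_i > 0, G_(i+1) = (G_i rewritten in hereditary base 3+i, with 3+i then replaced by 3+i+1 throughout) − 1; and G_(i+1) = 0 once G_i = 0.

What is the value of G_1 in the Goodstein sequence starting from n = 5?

5

(0) 5|_3 = 3 + 2 ↦ 4 + 2|_4 = 6 ⇒ 5
(1) 5|_4 = 4 + 1 ↦ 5 + 1|_5 = 6 ⇒ 5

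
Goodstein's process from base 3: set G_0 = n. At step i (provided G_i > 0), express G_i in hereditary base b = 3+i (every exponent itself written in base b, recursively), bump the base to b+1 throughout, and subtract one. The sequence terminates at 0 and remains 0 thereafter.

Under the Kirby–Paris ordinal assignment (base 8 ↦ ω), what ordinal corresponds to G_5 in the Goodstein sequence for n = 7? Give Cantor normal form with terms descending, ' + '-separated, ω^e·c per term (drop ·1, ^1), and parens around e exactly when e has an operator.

[0] 7 ≡ 2·3 + 1 (base 3). Lift 4: 9. −1: 8.
[1] 8 ≡ 2·4 (base 4). Lift 5: 10. −1: 9.
[2] 9 ≡ 5 + 4 (base 5). Lift 6: 10. −1: 9.
[3] 9 ≡ 6 + 3 (base 6). Lift 7: 10. −1: 9.
[4] 9 ≡ 7 + 2 (base 7). Lift 8: 10. −1: 9.
[5] 9 ≡ 8 + 1 (base 8). Lift 9: 10. −1: 9.

ω + 1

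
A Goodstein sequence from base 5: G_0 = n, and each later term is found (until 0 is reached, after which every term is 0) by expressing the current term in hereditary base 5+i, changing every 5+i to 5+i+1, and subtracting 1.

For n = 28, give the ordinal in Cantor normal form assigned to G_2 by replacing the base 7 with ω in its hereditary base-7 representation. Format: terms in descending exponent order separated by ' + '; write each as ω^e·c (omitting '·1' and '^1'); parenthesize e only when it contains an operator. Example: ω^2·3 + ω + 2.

ω^2 + 1

G_0=28  [base 5] 5^2 + 3  →[5↦6]→  6^2 + 3 = 39  −1 ⇒ G_1=38
G_1=38  [base 6] 6^2 + 2  →[6↦7]→  7^2 + 2 = 51  −1 ⇒ G_2=50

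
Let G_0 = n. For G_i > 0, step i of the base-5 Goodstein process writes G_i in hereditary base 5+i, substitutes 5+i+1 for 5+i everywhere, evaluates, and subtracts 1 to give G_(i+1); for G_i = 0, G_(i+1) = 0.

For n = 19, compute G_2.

23

base 5: 19 = 3·5 + 4; at 6: 3·6 + 4 = 22; next = 21
base 6: 21 = 3·6 + 3; at 7: 3·7 + 3 = 24; next = 23
base 7: 23 = 3·7 + 2; at 8: 3·8 + 2 = 26; next = 25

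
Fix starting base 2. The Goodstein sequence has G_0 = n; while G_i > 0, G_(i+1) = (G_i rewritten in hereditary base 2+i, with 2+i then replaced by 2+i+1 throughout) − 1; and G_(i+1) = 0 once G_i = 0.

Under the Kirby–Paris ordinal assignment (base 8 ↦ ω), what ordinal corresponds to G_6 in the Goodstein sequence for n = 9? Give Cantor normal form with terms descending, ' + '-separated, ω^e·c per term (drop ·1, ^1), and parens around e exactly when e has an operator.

[0] 9 ≡ 2^(2 + 1) + 1 (base 2). Lift 3: 82. −1: 81.
[1] 81 ≡ 3^(3 + 1) (base 3). Lift 4: 1024. −1: 1023.
[2] 1023 ≡ 3·4^4 + 3·4^3 + 3·4^2 + 3·4 + 3 (base 4). Lift 5: 9843. −1: 9842.
[3] 9842 ≡ 3·5^5 + 3·5^3 + 3·5^2 + 3·5 + 2 (base 5). Lift 6: 140744. −1: 140743.
[4] 140743 ≡ 3·6^6 + 3·6^3 + 3·6^2 + 3·6 + 1 (base 6). Lift 7: 2471827. −1: 2471826.
[5] 2471826 ≡ 3·7^7 + 3·7^3 + 3·7^2 + 3·7 (base 7). Lift 8: 50333400. −1: 50333399.
[6] 50333399 ≡ 3·8^8 + 3·8^3 + 3·8^2 + 2·8 + 7 (base 8). Lift 9: 1162263922. −1: 1162263921.

ω^ω·3 + ω^3·3 + ω^2·3 + ω·2 + 7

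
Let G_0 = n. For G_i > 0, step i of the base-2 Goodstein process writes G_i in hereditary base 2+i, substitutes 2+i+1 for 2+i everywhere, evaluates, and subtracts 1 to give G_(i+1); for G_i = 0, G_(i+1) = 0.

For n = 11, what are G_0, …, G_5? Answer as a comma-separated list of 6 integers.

11, 84, 1027, 15627, 279937, 5764801

G_0=11  [base 2] 2^(2 + 1) + 2 + 1  →[2↦3]→  3^(3 + 1) + 3 + 1 = 85  −1 ⇒ G_1=84
G_1=84  [base 3] 3^(3 + 1) + 3  →[3↦4]→  4^(4 + 1) + 4 = 1028  −1 ⇒ G_2=1027
G_2=1027  [base 4] 4^(4 + 1) + 3  →[4↦5]→  5^(5 + 1) + 3 = 15628  −1 ⇒ G_3=15627
G_3=15627  [base 5] 5^(5 + 1) + 2  →[5↦6]→  6^(6 + 1) + 2 = 279938  −1 ⇒ G_4=279937
G_4=279937  [base 6] 6^(6 + 1) + 1  →[6↦7]→  7^(7 + 1) + 1 = 5764802  −1 ⇒ G_5=5764801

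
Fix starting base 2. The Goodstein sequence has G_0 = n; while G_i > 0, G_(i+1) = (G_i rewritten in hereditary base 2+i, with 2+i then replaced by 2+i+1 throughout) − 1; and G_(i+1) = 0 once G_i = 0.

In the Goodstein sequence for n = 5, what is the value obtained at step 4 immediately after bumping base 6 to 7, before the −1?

1198

G_0=5  [base 2] 2^2 + 1  →[2↦3]→  3^3 + 1 = 28  −1 ⇒ G_1=27
G_1=27  [base 3] 3^3  →[3↦4]→  4^4 = 256  −1 ⇒ G_2=255
G_2=255  [base 4] 3·4^3 + 3·4^2 + 3·4 + 3  →[4↦5]→  3·5^3 + 3·5^2 + 3·5 + 3 = 468  −1 ⇒ G_3=467
G_3=467  [base 5] 3·5^3 + 3·5^2 + 3·5 + 2  →[5↦6]→  3·6^3 + 3·6^2 + 3·6 + 2 = 776  −1 ⇒ G_4=775
G_4=775  [base 6] 3·6^3 + 3·6^2 + 3·6 + 1  →[6↦7]→  3·7^3 + 3·7^2 + 3·7 + 1 = 1198  −1 ⇒ G_5=1197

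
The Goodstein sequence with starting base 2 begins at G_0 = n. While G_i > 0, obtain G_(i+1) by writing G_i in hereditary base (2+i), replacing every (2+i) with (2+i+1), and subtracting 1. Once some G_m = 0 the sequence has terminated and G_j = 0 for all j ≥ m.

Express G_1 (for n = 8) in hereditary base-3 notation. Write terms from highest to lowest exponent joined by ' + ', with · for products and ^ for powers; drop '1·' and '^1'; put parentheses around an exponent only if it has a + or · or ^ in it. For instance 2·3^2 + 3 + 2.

2·3^3 + 2·3^2 + 2·3 + 2

i=0: 8 = 2^(2 + 1) (b=2); 2→3: 3^(3 + 1) = 81; 81−1 = 80
i=1: 80 = 2·3^3 + 2·3^2 + 2·3 + 2 (b=3); 3→4: 2·4^4 + 2·4^2 + 2·4 + 2 = 554; 554−1 = 553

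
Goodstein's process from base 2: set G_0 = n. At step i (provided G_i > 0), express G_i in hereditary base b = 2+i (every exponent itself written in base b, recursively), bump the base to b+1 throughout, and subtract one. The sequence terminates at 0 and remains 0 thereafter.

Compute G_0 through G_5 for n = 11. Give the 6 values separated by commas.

i=0: 11 = 2^(2 + 1) + 2 + 1 (b=2); 2→3: 3^(3 + 1) + 3 + 1 = 85; 85−1 = 84
i=1: 84 = 3^(3 + 1) + 3 (b=3); 3→4: 4^(4 + 1) + 4 = 1028; 1028−1 = 1027
i=2: 1027 = 4^(4 + 1) + 3 (b=4); 4→5: 5^(5 + 1) + 3 = 15628; 15628−1 = 15627
i=3: 15627 = 5^(5 + 1) + 2 (b=5); 5→6: 6^(6 + 1) + 2 = 279938; 279938−1 = 279937
i=4: 279937 = 6^(6 + 1) + 1 (b=6); 6→7: 7^(7 + 1) + 1 = 5764802; 5764802−1 = 5764801

11, 84, 1027, 15627, 279937, 5764801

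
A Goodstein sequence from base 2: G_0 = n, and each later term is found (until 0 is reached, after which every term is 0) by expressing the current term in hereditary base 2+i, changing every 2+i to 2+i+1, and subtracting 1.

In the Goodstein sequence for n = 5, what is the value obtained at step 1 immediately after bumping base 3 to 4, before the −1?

256

i=0: 5 = 2^2 + 1 (b=2); 2→3: 3^3 + 1 = 28; 28−1 = 27
i=1: 27 = 3^3 (b=3); 3→4: 4^4 = 256; 256−1 = 255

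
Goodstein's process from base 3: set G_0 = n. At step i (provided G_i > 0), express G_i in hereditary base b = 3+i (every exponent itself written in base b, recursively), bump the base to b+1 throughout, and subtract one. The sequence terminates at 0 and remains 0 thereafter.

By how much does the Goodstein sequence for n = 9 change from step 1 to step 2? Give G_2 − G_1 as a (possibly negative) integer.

[0] 9 ≡ 3^2 (base 3). Lift 4: 16. −1: 15.
[1] 15 ≡ 3·4 + 3 (base 4). Lift 5: 18. −1: 17.

2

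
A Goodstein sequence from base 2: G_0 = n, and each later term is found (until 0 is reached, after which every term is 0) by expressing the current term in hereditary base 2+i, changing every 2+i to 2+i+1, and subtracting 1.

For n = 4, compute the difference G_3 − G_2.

19

4 —HB2→ 2^2 —bump→ 3^3 = 27 —(−1)→ 26
26 —HB3→ 2·3^2 + 2·3 + 2 —bump→ 2·4^2 + 2·4 + 2 = 42 —(−1)→ 41
41 —HB4→ 2·4^2 + 2·4 + 1 —bump→ 2·5^2 + 2·5 + 1 = 61 —(−1)→ 60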